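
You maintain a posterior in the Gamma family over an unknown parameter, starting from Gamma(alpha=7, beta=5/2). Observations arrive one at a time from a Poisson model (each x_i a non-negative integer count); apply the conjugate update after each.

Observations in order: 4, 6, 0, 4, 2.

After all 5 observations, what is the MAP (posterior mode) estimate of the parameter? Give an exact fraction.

44/15

obs 1: x=4 → posterior Gamma(11, 7/2)
obs 2: x=6 → posterior Gamma(17, 9/2)
obs 3: x=0 → posterior Gamma(17, 11/2)
obs 4: x=4 → posterior Gamma(21, 13/2)
obs 5: x=2 → posterior Gamma(23, 15/2)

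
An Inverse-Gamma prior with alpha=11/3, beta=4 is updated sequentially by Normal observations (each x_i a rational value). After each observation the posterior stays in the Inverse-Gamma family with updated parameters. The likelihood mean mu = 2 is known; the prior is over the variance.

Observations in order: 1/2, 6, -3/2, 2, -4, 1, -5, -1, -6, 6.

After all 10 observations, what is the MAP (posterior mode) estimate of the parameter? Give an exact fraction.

1281/116

obs 1: x=1/2 → posterior Inverse-Gamma(25/6, 41/8)
obs 2: x=6 → posterior Inverse-Gamma(14/3, 105/8)
obs 3: x=-3/2 → posterior Inverse-Gamma(31/6, 77/4)
obs 4: x=2 → posterior Inverse-Gamma(17/3, 77/4)
obs 5: x=-4 → posterior Inverse-Gamma(37/6, 149/4)
obs 6: x=1 → posterior Inverse-Gamma(20/3, 151/4)
obs 7: x=-5 → posterior Inverse-Gamma(43/6, 249/4)
obs 8: x=-1 → posterior Inverse-Gamma(23/3, 267/4)
obs 9: x=-6 → posterior Inverse-Gamma(49/6, 395/4)
obs 10: x=6 → posterior Inverse-Gamma(26/3, 427/4)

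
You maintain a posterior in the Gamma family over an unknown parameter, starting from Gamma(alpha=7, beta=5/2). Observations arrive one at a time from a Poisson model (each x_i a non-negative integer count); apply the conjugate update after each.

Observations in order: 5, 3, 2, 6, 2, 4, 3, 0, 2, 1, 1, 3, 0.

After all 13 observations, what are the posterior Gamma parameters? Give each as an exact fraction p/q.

obs 1: x=5 → posterior Gamma(12, 7/2)
obs 2: x=3 → posterior Gamma(15, 9/2)
obs 3: x=2 → posterior Gamma(17, 11/2)
obs 4: x=6 → posterior Gamma(23, 13/2)
obs 5: x=2 → posterior Gamma(25, 15/2)
obs 6: x=4 → posterior Gamma(29, 17/2)
obs 7: x=3 → posterior Gamma(32, 19/2)
obs 8: x=0 → posterior Gamma(32, 21/2)
obs 9: x=2 → posterior Gamma(34, 23/2)
obs 10: x=1 → posterior Gamma(35, 25/2)
obs 11: x=1 → posterior Gamma(36, 27/2)
obs 12: x=3 → posterior Gamma(39, 29/2)
obs 13: x=0 → posterior Gamma(39, 31/2)

alpha=39, beta=31/2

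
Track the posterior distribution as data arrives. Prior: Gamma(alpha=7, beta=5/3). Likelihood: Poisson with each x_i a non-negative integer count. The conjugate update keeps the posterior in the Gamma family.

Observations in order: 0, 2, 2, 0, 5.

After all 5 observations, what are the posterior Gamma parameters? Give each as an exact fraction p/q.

alpha=16, beta=20/3

obs 1: x=0 → posterior Gamma(7, 8/3)
obs 2: x=2 → posterior Gamma(9, 11/3)
obs 3: x=2 → posterior Gamma(11, 14/3)
obs 4: x=0 → posterior Gamma(11, 17/3)
obs 5: x=5 → posterior Gamma(16, 20/3)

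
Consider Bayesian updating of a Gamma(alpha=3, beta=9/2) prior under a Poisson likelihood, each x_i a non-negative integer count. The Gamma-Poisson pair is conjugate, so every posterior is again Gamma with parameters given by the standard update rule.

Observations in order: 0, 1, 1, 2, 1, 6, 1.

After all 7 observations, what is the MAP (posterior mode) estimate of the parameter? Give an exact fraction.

obs 1: x=0 → posterior Gamma(3, 11/2)
obs 2: x=1 → posterior Gamma(4, 13/2)
obs 3: x=1 → posterior Gamma(5, 15/2)
obs 4: x=2 → posterior Gamma(7, 17/2)
obs 5: x=1 → posterior Gamma(8, 19/2)
obs 6: x=6 → posterior Gamma(14, 21/2)
obs 7: x=1 → posterior Gamma(15, 23/2)

28/23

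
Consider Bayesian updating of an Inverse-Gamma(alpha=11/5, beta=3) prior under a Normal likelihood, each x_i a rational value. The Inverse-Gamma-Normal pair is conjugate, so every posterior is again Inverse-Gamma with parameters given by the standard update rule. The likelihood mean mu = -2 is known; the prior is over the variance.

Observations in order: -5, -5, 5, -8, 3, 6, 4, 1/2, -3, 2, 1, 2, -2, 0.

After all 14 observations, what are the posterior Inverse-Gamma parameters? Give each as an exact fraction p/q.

alpha=46/5, beta=1145/8

obs 1: x=-5 → posterior Inverse-Gamma(27/10, 15/2)
obs 2: x=-5 → posterior Inverse-Gamma(16/5, 12)
obs 3: x=5 → posterior Inverse-Gamma(37/10, 73/2)
obs 4: x=-8 → posterior Inverse-Gamma(21/5, 109/2)
obs 5: x=3 → posterior Inverse-Gamma(47/10, 67)
obs 6: x=6 → posterior Inverse-Gamma(26/5, 99)
obs 7: x=4 → posterior Inverse-Gamma(57/10, 117)
obs 8: x=1/2 → posterior Inverse-Gamma(31/5, 961/8)
obs 9: x=-3 → posterior Inverse-Gamma(67/10, 965/8)
obs 10: x=2 → posterior Inverse-Gamma(36/5, 1029/8)
obs 11: x=1 → posterior Inverse-Gamma(77/10, 1065/8)
obs 12: x=2 → posterior Inverse-Gamma(41/5, 1129/8)
obs 13: x=-2 → posterior Inverse-Gamma(87/10, 1129/8)
obs 14: x=0 → posterior Inverse-Gamma(46/5, 1145/8)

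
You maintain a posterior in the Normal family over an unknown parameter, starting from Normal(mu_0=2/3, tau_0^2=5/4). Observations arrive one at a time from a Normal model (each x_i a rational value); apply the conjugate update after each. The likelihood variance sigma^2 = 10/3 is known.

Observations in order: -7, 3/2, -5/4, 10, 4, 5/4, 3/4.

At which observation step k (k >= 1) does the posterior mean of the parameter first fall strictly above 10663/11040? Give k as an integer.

obs 1: x=-7 → posterior Normal(-47/33, 10/11)
obs 2: x=3/2 → posterior Normal(-67/84, 5/7)
obs 3: x=-5/4 → posterior Normal(-179/204, 10/17)
obs 4: x=10 → posterior Normal(181/240, 1/2)
obs 5: x=4 → posterior Normal(325/276, 10/23)
obs 6: x=5/4 → posterior Normal(185/156, 5/13)
obs 7: x=3/4 → posterior Normal(397/348, 10/29)

k = 5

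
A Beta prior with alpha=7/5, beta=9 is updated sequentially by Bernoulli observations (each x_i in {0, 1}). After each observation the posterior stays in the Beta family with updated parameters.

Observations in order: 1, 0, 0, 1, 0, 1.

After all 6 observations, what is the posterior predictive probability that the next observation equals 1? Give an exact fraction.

11/41

obs 1: x=1 → posterior Beta(12/5, 9)
obs 2: x=0 → posterior Beta(12/5, 10)
obs 3: x=0 → posterior Beta(12/5, 11)
obs 4: x=1 → posterior Beta(17/5, 11)
obs 5: x=0 → posterior Beta(17/5, 12)
obs 6: x=1 → posterior Beta(22/5, 12)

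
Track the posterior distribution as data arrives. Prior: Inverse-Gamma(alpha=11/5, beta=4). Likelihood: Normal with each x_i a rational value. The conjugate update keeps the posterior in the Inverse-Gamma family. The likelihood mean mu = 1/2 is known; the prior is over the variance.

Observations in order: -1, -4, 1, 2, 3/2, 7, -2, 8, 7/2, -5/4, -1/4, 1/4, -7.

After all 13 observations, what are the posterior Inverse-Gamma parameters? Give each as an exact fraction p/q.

alpha=87/10, beta=3323/32

obs 1: x=-1 → posterior Inverse-Gamma(27/10, 41/8)
obs 2: x=-4 → posterior Inverse-Gamma(16/5, 61/4)
obs 3: x=1 → posterior Inverse-Gamma(37/10, 123/8)
obs 4: x=2 → posterior Inverse-Gamma(21/5, 33/2)
obs 5: x=3/2 → posterior Inverse-Gamma(47/10, 17)
obs 6: x=7 → posterior Inverse-Gamma(26/5, 305/8)
obs 7: x=-2 → posterior Inverse-Gamma(57/10, 165/4)
obs 8: x=8 → posterior Inverse-Gamma(31/5, 555/8)
obs 9: x=7/2 → posterior Inverse-Gamma(67/10, 591/8)
obs 10: x=-5/4 → posterior Inverse-Gamma(36/5, 2413/32)
obs 11: x=-1/4 → posterior Inverse-Gamma(77/10, 1211/16)
obs 12: x=1/4 → posterior Inverse-Gamma(41/5, 2423/32)
obs 13: x=-7 → posterior Inverse-Gamma(87/10, 3323/32)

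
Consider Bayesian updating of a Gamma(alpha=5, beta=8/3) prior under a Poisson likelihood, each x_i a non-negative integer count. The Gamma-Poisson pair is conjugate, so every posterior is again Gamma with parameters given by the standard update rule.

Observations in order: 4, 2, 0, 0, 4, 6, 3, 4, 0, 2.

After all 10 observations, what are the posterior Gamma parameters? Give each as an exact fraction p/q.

alpha=30, beta=38/3

obs 1: x=4 → posterior Gamma(9, 11/3)
obs 2: x=2 → posterior Gamma(11, 14/3)
obs 3: x=0 → posterior Gamma(11, 17/3)
obs 4: x=0 → posterior Gamma(11, 20/3)
obs 5: x=4 → posterior Gamma(15, 23/3)
obs 6: x=6 → posterior Gamma(21, 26/3)
obs 7: x=3 → posterior Gamma(24, 29/3)
obs 8: x=4 → posterior Gamma(28, 32/3)
obs 9: x=0 → posterior Gamma(28, 35/3)
obs 10: x=2 → posterior Gamma(30, 38/3)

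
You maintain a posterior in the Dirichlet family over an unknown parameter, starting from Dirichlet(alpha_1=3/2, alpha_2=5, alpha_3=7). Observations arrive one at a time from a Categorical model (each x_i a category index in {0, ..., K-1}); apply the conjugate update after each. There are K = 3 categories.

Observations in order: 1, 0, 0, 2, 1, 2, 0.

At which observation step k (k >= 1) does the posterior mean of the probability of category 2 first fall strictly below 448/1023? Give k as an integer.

k = 3

obs 1: x=1 → posterior Dirichlet(3/2, 6, 7)
obs 2: x=0 → posterior Dirichlet(5/2, 6, 7)
obs 3: x=0 → posterior Dirichlet(7/2, 6, 7)
obs 4: x=2 → posterior Dirichlet(7/2, 6, 8)
obs 5: x=1 → posterior Dirichlet(7/2, 7, 8)
obs 6: x=2 → posterior Dirichlet(7/2, 7, 9)
obs 7: x=0 → posterior Dirichlet(9/2, 7, 9)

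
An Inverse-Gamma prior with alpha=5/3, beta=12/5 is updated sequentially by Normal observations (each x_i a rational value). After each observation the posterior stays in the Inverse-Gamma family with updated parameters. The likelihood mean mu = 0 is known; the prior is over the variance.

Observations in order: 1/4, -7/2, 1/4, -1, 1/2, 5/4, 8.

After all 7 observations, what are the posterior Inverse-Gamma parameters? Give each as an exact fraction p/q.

obs 1: x=1/4 → posterior Inverse-Gamma(13/6, 389/160)
obs 2: x=-7/2 → posterior Inverse-Gamma(8/3, 1369/160)
obs 3: x=1/4 → posterior Inverse-Gamma(19/6, 687/80)
obs 4: x=-1 → posterior Inverse-Gamma(11/3, 727/80)
obs 5: x=1/2 → posterior Inverse-Gamma(25/6, 737/80)
obs 6: x=5/4 → posterior Inverse-Gamma(14/3, 1599/160)
obs 7: x=8 → posterior Inverse-Gamma(31/6, 6719/160)

alpha=31/6, beta=6719/160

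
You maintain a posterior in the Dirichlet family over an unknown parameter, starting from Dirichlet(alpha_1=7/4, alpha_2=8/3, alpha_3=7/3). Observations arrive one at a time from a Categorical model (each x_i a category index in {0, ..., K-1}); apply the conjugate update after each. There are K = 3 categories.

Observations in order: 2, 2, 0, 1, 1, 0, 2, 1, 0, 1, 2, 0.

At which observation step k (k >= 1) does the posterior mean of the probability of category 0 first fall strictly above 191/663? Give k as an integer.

obs 1: x=2 → posterior Dirichlet(7/4, 8/3, 10/3)
obs 2: x=2 → posterior Dirichlet(7/4, 8/3, 13/3)
obs 3: x=0 → posterior Dirichlet(11/4, 8/3, 13/3)
obs 4: x=1 → posterior Dirichlet(11/4, 11/3, 13/3)
obs 5: x=1 → posterior Dirichlet(11/4, 14/3, 13/3)
obs 6: x=0 → posterior Dirichlet(15/4, 14/3, 13/3)
obs 7: x=2 → posterior Dirichlet(15/4, 14/3, 16/3)
obs 8: x=1 → posterior Dirichlet(15/4, 17/3, 16/3)
obs 9: x=0 → posterior Dirichlet(19/4, 17/3, 16/3)
obs 10: x=1 → posterior Dirichlet(19/4, 20/3, 16/3)
obs 11: x=2 → posterior Dirichlet(19/4, 20/3, 19/3)
obs 12: x=0 → posterior Dirichlet(23/4, 20/3, 19/3)

k = 6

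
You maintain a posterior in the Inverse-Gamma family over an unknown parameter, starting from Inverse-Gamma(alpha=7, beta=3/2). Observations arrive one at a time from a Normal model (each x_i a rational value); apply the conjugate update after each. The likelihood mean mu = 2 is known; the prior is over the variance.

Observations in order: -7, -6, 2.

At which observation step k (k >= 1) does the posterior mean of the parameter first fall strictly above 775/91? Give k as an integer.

k = 2

obs 1: x=-7 → posterior Inverse-Gamma(15/2, 42)
obs 2: x=-6 → posterior Inverse-Gamma(8, 74)
obs 3: x=2 → posterior Inverse-Gamma(17/2, 74)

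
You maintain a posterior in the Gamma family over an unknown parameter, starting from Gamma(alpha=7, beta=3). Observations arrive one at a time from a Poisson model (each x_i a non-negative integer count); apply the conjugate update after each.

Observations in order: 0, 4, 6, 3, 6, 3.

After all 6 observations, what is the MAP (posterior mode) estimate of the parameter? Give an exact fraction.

obs 1: x=0 → posterior Gamma(7, 4)
obs 2: x=4 → posterior Gamma(11, 5)
obs 3: x=6 → posterior Gamma(17, 6)
obs 4: x=3 → posterior Gamma(20, 7)
obs 5: x=6 → posterior Gamma(26, 8)
obs 6: x=3 → posterior Gamma(29, 9)

28/9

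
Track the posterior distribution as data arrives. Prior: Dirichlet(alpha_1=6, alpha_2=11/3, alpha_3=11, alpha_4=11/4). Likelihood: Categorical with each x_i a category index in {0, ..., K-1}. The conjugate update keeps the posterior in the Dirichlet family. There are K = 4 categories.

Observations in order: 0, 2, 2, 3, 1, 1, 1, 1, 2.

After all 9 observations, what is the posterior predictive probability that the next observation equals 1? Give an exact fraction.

92/389

obs 1: x=0 → posterior Dirichlet(7, 11/3, 11, 11/4)
obs 2: x=2 → posterior Dirichlet(7, 11/3, 12, 11/4)
obs 3: x=2 → posterior Dirichlet(7, 11/3, 13, 11/4)
obs 4: x=3 → posterior Dirichlet(7, 11/3, 13, 15/4)
obs 5: x=1 → posterior Dirichlet(7, 14/3, 13, 15/4)
obs 6: x=1 → posterior Dirichlet(7, 17/3, 13, 15/4)
obs 7: x=1 → posterior Dirichlet(7, 20/3, 13, 15/4)
obs 8: x=1 → posterior Dirichlet(7, 23/3, 13, 15/4)
obs 9: x=2 → posterior Dirichlet(7, 23/3, 14, 15/4)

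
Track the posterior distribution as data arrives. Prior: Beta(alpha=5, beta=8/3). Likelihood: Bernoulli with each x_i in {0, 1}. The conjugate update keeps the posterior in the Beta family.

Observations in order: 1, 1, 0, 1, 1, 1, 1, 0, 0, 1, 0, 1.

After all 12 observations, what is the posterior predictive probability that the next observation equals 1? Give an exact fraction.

39/59

obs 1: x=1 → posterior Beta(6, 8/3)
obs 2: x=1 → posterior Beta(7, 8/3)
obs 3: x=0 → posterior Beta(7, 11/3)
obs 4: x=1 → posterior Beta(8, 11/3)
obs 5: x=1 → posterior Beta(9, 11/3)
obs 6: x=1 → posterior Beta(10, 11/3)
obs 7: x=1 → posterior Beta(11, 11/3)
obs 8: x=0 → posterior Beta(11, 14/3)
obs 9: x=0 → posterior Beta(11, 17/3)
obs 10: x=1 → posterior Beta(12, 17/3)
obs 11: x=0 → posterior Beta(12, 20/3)
obs 12: x=1 → posterior Beta(13, 20/3)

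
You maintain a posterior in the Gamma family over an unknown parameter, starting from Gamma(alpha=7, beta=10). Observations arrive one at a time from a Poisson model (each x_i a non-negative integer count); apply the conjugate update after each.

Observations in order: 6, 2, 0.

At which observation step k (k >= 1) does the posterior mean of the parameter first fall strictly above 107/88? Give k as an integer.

obs 1: x=6 → posterior Gamma(13, 11)
obs 2: x=2 → posterior Gamma(15, 12)
obs 3: x=0 → posterior Gamma(15, 13)

k = 2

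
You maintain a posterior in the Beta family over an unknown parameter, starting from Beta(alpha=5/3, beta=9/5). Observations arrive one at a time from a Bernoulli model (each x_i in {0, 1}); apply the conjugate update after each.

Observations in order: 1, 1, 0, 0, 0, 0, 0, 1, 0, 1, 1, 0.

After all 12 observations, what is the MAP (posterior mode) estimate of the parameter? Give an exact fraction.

85/202

obs 1: x=1 → posterior Beta(8/3, 9/5)
obs 2: x=1 → posterior Beta(11/3, 9/5)
obs 3: x=0 → posterior Beta(11/3, 14/5)
obs 4: x=0 → posterior Beta(11/3, 19/5)
obs 5: x=0 → posterior Beta(11/3, 24/5)
obs 6: x=0 → posterior Beta(11/3, 29/5)
obs 7: x=0 → posterior Beta(11/3, 34/5)
obs 8: x=1 → posterior Beta(14/3, 34/5)
obs 9: x=0 → posterior Beta(14/3, 39/5)
obs 10: x=1 → posterior Beta(17/3, 39/5)
obs 11: x=1 → posterior Beta(20/3, 39/5)
obs 12: x=0 → posterior Beta(20/3, 44/5)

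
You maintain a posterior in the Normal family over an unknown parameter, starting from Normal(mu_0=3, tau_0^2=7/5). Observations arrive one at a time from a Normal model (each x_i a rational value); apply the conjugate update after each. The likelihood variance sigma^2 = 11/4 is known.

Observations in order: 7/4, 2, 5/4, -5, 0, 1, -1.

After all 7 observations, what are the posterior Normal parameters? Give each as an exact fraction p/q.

mu_0=165/251, tau_0^2=77/251

obs 1: x=7/4 → posterior Normal(214/83, 77/83)
obs 2: x=2 → posterior Normal(90/37, 77/111)
obs 3: x=5/4 → posterior Normal(305/139, 77/139)
obs 4: x=-5 → posterior Normal(165/167, 77/167)
obs 5: x=0 → posterior Normal(11/13, 77/195)
obs 6: x=1 → posterior Normal(193/223, 77/223)
obs 7: x=-1 → posterior Normal(165/251, 77/251)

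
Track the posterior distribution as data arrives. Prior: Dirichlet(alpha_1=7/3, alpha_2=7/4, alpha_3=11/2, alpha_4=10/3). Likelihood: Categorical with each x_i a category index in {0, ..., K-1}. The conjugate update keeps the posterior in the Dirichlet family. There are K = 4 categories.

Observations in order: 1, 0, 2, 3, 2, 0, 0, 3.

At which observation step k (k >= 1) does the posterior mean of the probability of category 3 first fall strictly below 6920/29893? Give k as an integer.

obs 1: x=1 → posterior Dirichlet(7/3, 11/4, 11/2, 10/3)
obs 2: x=0 → posterior Dirichlet(10/3, 11/4, 11/2, 10/3)
obs 3: x=2 → posterior Dirichlet(10/3, 11/4, 13/2, 10/3)
obs 4: x=3 → posterior Dirichlet(10/3, 11/4, 13/2, 13/3)
obs 5: x=2 → posterior Dirichlet(10/3, 11/4, 15/2, 13/3)
obs 6: x=0 → posterior Dirichlet(13/3, 11/4, 15/2, 13/3)
obs 7: x=0 → posterior Dirichlet(16/3, 11/4, 15/2, 13/3)
obs 8: x=3 → posterior Dirichlet(16/3, 11/4, 15/2, 16/3)

k = 2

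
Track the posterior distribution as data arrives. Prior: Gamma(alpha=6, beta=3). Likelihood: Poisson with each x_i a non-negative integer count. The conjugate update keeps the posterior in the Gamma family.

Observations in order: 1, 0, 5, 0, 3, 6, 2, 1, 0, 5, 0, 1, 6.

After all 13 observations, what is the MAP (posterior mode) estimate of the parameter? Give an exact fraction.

obs 1: x=1 → posterior Gamma(7, 4)
obs 2: x=0 → posterior Gamma(7, 5)
obs 3: x=5 → posterior Gamma(12, 6)
obs 4: x=0 → posterior Gamma(12, 7)
obs 5: x=3 → posterior Gamma(15, 8)
obs 6: x=6 → posterior Gamma(21, 9)
obs 7: x=2 → posterior Gamma(23, 10)
obs 8: x=1 → posterior Gamma(24, 11)
obs 9: x=0 → posterior Gamma(24, 12)
obs 10: x=5 → posterior Gamma(29, 13)
obs 11: x=0 → posterior Gamma(29, 14)
obs 12: x=1 → posterior Gamma(30, 15)
obs 13: x=6 → posterior Gamma(36, 16)

35/16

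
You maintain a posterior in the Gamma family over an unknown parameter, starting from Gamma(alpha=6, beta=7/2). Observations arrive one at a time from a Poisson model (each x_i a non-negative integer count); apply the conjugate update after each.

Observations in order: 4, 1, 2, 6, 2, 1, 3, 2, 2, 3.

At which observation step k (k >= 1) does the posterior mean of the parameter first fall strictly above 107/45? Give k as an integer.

obs 1: x=4 → posterior Gamma(10, 9/2)
obs 2: x=1 → posterior Gamma(11, 11/2)
obs 3: x=2 → posterior Gamma(13, 13/2)
obs 4: x=6 → posterior Gamma(19, 15/2)
obs 5: x=2 → posterior Gamma(21, 17/2)
obs 6: x=1 → posterior Gamma(22, 19/2)
obs 7: x=3 → posterior Gamma(25, 21/2)
obs 8: x=2 → posterior Gamma(27, 23/2)
obs 9: x=2 → posterior Gamma(29, 25/2)
obs 10: x=3 → posterior Gamma(32, 27/2)

k = 4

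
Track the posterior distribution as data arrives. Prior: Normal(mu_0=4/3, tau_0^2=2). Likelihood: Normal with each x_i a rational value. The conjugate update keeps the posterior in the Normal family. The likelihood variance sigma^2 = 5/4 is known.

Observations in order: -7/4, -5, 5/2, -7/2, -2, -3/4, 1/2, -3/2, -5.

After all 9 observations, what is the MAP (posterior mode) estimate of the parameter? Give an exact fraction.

-376/231

obs 1: x=-7/4 → posterior Normal(-22/39, 10/13)
obs 2: x=-5 → posterior Normal(-142/63, 10/21)
obs 3: x=5/2 → posterior Normal(-82/87, 10/29)
obs 4: x=-7/2 → posterior Normal(-166/111, 10/37)
obs 5: x=-2 → posterior Normal(-214/135, 2/9)
obs 6: x=-3/4 → posterior Normal(-232/159, 10/53)
obs 7: x=1/2 → posterior Normal(-220/183, 10/61)
obs 8: x=-3/2 → posterior Normal(-256/207, 10/69)
obs 9: x=-5 → posterior Normal(-376/231, 10/77)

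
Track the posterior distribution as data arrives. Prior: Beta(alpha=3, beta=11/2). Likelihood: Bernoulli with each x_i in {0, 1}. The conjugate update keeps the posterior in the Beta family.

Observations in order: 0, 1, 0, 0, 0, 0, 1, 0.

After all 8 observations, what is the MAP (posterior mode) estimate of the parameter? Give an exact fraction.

obs 1: x=0 → posterior Beta(3, 13/2)
obs 2: x=1 → posterior Beta(4, 13/2)
obs 3: x=0 → posterior Beta(4, 15/2)
obs 4: x=0 → posterior Beta(4, 17/2)
obs 5: x=0 → posterior Beta(4, 19/2)
obs 6: x=0 → posterior Beta(4, 21/2)
obs 7: x=1 → posterior Beta(5, 21/2)
obs 8: x=0 → posterior Beta(5, 23/2)

8/29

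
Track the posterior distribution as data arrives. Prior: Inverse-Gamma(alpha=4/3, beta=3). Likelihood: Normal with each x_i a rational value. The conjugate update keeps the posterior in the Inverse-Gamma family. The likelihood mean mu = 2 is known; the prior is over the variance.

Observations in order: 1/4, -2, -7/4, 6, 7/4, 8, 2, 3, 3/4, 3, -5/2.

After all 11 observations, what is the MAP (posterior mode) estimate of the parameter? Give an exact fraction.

obs 1: x=1/4 → posterior Inverse-Gamma(11/6, 145/32)
obs 2: x=-2 → posterior Inverse-Gamma(7/3, 401/32)
obs 3: x=-7/4 → posterior Inverse-Gamma(17/6, 313/16)
obs 4: x=6 → posterior Inverse-Gamma(10/3, 441/16)
obs 5: x=7/4 → posterior Inverse-Gamma(23/6, 883/32)
obs 6: x=8 → posterior Inverse-Gamma(13/3, 1459/32)
obs 7: x=2 → posterior Inverse-Gamma(29/6, 1459/32)
obs 8: x=3 → posterior Inverse-Gamma(16/3, 1475/32)
obs 9: x=3/4 → posterior Inverse-Gamma(35/6, 375/8)
obs 10: x=3 → posterior Inverse-Gamma(19/3, 379/8)
obs 11: x=-5/2 → posterior Inverse-Gamma(41/6, 115/2)

345/47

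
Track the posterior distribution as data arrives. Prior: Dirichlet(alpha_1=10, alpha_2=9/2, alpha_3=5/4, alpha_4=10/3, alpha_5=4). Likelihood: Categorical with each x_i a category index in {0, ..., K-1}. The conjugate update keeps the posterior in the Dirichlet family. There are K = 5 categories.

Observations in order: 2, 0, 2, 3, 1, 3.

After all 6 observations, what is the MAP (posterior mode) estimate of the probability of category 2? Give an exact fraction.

27/289

obs 1: x=2 → posterior Dirichlet(10, 9/2, 9/4, 10/3, 4)
obs 2: x=0 → posterior Dirichlet(11, 9/2, 9/4, 10/3, 4)
obs 3: x=2 → posterior Dirichlet(11, 9/2, 13/4, 10/3, 4)
obs 4: x=3 → posterior Dirichlet(11, 9/2, 13/4, 13/3, 4)
obs 5: x=1 → posterior Dirichlet(11, 11/2, 13/4, 13/3, 4)
obs 6: x=3 → posterior Dirichlet(11, 11/2, 13/4, 16/3, 4)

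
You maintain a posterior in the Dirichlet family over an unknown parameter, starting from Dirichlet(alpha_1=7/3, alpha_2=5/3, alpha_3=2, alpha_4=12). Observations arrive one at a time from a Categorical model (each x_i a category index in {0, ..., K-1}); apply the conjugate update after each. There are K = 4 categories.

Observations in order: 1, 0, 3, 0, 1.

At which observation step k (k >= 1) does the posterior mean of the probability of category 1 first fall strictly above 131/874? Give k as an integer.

obs 1: x=1 → posterior Dirichlet(7/3, 8/3, 2, 12)
obs 2: x=0 → posterior Dirichlet(10/3, 8/3, 2, 12)
obs 3: x=3 → posterior Dirichlet(10/3, 8/3, 2, 13)
obs 4: x=0 → posterior Dirichlet(13/3, 8/3, 2, 13)
obs 5: x=1 → posterior Dirichlet(13/3, 11/3, 2, 13)

k = 5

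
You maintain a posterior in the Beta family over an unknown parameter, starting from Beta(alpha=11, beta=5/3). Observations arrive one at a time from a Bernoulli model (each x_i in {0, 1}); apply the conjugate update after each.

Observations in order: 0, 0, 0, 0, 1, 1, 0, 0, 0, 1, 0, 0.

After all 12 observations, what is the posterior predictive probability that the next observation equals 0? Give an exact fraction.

obs 1: x=0 → posterior Beta(11, 8/3)
obs 2: x=0 → posterior Beta(11, 11/3)
obs 3: x=0 → posterior Beta(11, 14/3)
obs 4: x=0 → posterior Beta(11, 17/3)
obs 5: x=1 → posterior Beta(12, 17/3)
obs 6: x=1 → posterior Beta(13, 17/3)
obs 7: x=0 → posterior Beta(13, 20/3)
obs 8: x=0 → posterior Beta(13, 23/3)
obs 9: x=0 → posterior Beta(13, 26/3)
obs 10: x=1 → posterior Beta(14, 26/3)
obs 11: x=0 → posterior Beta(14, 29/3)
obs 12: x=0 → posterior Beta(14, 32/3)

16/37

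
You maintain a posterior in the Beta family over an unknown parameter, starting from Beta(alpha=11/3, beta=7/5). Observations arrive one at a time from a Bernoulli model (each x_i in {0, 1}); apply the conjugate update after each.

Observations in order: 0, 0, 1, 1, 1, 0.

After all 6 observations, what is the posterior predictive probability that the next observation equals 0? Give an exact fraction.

33/83

obs 1: x=0 → posterior Beta(11/3, 12/5)
obs 2: x=0 → posterior Beta(11/3, 17/5)
obs 3: x=1 → posterior Beta(14/3, 17/5)
obs 4: x=1 → posterior Beta(17/3, 17/5)
obs 5: x=1 → posterior Beta(20/3, 17/5)
obs 6: x=0 → posterior Beta(20/3, 22/5)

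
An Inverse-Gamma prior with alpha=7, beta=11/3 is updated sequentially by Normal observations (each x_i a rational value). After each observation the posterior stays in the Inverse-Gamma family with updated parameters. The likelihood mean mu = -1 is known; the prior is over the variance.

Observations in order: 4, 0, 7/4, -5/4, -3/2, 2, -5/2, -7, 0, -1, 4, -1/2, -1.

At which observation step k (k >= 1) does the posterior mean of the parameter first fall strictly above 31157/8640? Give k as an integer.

k = 8

obs 1: x=4 → posterior Inverse-Gamma(15/2, 97/6)
obs 2: x=0 → posterior Inverse-Gamma(8, 50/3)
obs 3: x=7/4 → posterior Inverse-Gamma(17/2, 1963/96)
obs 4: x=-5/4 → posterior Inverse-Gamma(9, 983/48)
obs 5: x=-3/2 → posterior Inverse-Gamma(19/2, 989/48)
obs 6: x=2 → posterior Inverse-Gamma(10, 1205/48)
obs 7: x=-5/2 → posterior Inverse-Gamma(21/2, 1259/48)
obs 8: x=-7 → posterior Inverse-Gamma(11, 2123/48)
obs 9: x=0 → posterior Inverse-Gamma(23/2, 2147/48)
obs 10: x=-1 → posterior Inverse-Gamma(12, 2147/48)
obs 11: x=4 → posterior Inverse-Gamma(25/2, 2747/48)
obs 12: x=-1/2 → posterior Inverse-Gamma(13, 2753/48)
obs 13: x=-1 → posterior Inverse-Gamma(27/2, 2753/48)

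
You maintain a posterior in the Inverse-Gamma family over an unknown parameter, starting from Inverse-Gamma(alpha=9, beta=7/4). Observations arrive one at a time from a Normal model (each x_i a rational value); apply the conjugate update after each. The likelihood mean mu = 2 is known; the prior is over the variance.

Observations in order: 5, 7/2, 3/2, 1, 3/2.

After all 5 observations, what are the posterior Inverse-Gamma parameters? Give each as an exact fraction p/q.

obs 1: x=5 → posterior Inverse-Gamma(19/2, 25/4)
obs 2: x=7/2 → posterior Inverse-Gamma(10, 59/8)
obs 3: x=3/2 → posterior Inverse-Gamma(21/2, 15/2)
obs 4: x=1 → posterior Inverse-Gamma(11, 8)
obs 5: x=3/2 → posterior Inverse-Gamma(23/2, 65/8)

alpha=23/2, beta=65/8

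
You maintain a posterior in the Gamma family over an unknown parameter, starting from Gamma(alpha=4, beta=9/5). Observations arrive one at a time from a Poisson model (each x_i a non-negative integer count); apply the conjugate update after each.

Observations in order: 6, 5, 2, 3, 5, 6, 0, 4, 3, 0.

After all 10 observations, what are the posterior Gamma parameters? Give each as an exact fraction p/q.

alpha=38, beta=59/5

obs 1: x=6 → posterior Gamma(10, 14/5)
obs 2: x=5 → posterior Gamma(15, 19/5)
obs 3: x=2 → posterior Gamma(17, 24/5)
obs 4: x=3 → posterior Gamma(20, 29/5)
obs 5: x=5 → posterior Gamma(25, 34/5)
obs 6: x=6 → posterior Gamma(31, 39/5)
obs 7: x=0 → posterior Gamma(31, 44/5)
obs 8: x=4 → posterior Gamma(35, 49/5)
obs 9: x=3 → posterior Gamma(38, 54/5)
obs 10: x=0 → posterior Gamma(38, 59/5)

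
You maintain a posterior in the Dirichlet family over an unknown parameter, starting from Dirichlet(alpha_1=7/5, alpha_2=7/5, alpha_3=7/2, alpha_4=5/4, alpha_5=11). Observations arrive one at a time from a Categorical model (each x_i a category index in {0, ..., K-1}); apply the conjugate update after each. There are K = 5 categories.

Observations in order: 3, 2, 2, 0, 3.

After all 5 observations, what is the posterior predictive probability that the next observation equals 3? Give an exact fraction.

65/471

obs 1: x=3 → posterior Dirichlet(7/5, 7/5, 7/2, 9/4, 11)
obs 2: x=2 → posterior Dirichlet(7/5, 7/5, 9/2, 9/4, 11)
obs 3: x=2 → posterior Dirichlet(7/5, 7/5, 11/2, 9/4, 11)
obs 4: x=0 → posterior Dirichlet(12/5, 7/5, 11/2, 9/4, 11)
obs 5: x=3 → posterior Dirichlet(12/5, 7/5, 11/2, 13/4, 11)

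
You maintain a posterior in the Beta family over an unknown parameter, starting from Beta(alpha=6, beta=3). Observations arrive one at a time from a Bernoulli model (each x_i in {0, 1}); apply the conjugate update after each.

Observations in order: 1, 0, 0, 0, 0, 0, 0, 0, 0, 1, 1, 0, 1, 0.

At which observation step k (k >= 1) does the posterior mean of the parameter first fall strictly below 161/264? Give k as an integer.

obs 1: x=1 → posterior Beta(7, 3)
obs 2: x=0 → posterior Beta(7, 4)
obs 3: x=0 → posterior Beta(7, 5)
obs 4: x=0 → posterior Beta(7, 6)
obs 5: x=0 → posterior Beta(7, 7)
obs 6: x=0 → posterior Beta(7, 8)
obs 7: x=0 → posterior Beta(7, 9)
obs 8: x=0 → posterior Beta(7, 10)
obs 9: x=0 → posterior Beta(7, 11)
obs 10: x=1 → posterior Beta(8, 11)
obs 11: x=1 → posterior Beta(9, 11)
obs 12: x=0 → posterior Beta(9, 12)
obs 13: x=1 → posterior Beta(10, 12)
obs 14: x=0 → posterior Beta(10, 13)

k = 3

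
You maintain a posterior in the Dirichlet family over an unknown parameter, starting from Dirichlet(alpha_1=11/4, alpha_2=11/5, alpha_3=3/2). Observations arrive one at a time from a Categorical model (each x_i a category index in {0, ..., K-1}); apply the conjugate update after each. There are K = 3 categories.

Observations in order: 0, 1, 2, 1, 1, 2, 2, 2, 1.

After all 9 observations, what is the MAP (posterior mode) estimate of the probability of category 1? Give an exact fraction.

obs 1: x=0 → posterior Dirichlet(15/4, 11/5, 3/2)
obs 2: x=1 → posterior Dirichlet(15/4, 16/5, 3/2)
obs 3: x=2 → posterior Dirichlet(15/4, 16/5, 5/2)
obs 4: x=1 → posterior Dirichlet(15/4, 21/5, 5/2)
obs 5: x=1 → posterior Dirichlet(15/4, 26/5, 5/2)
obs 6: x=2 → posterior Dirichlet(15/4, 26/5, 7/2)
obs 7: x=2 → posterior Dirichlet(15/4, 26/5, 9/2)
obs 8: x=2 → posterior Dirichlet(15/4, 26/5, 11/2)
obs 9: x=1 → posterior Dirichlet(15/4, 31/5, 11/2)

104/249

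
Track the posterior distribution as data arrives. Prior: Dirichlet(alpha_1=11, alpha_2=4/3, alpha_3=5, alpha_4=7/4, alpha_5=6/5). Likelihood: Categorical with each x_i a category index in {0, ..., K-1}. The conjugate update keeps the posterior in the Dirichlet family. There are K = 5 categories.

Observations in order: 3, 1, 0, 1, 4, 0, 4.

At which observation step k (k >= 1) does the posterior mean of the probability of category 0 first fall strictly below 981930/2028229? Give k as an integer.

k = 5

obs 1: x=3 → posterior Dirichlet(11, 4/3, 5, 11/4, 6/5)
obs 2: x=1 → posterior Dirichlet(11, 7/3, 5, 11/4, 6/5)
obs 3: x=0 → posterior Dirichlet(12, 7/3, 5, 11/4, 6/5)
obs 4: x=1 → posterior Dirichlet(12, 10/3, 5, 11/4, 6/5)
obs 5: x=4 → posterior Dirichlet(12, 10/3, 5, 11/4, 11/5)
obs 6: x=0 → posterior Dirichlet(13, 10/3, 5, 11/4, 11/5)
obs 7: x=4 → posterior Dirichlet(13, 10/3, 5, 11/4, 16/5)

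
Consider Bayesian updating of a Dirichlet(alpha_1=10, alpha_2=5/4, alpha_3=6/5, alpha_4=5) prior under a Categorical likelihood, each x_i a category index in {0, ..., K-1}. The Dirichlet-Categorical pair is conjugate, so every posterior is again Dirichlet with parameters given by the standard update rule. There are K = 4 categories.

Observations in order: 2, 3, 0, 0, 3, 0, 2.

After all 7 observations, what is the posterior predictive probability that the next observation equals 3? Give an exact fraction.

obs 1: x=2 → posterior Dirichlet(10, 5/4, 11/5, 5)
obs 2: x=3 → posterior Dirichlet(10, 5/4, 11/5, 6)
obs 3: x=0 → posterior Dirichlet(11, 5/4, 11/5, 6)
obs 4: x=0 → posterior Dirichlet(12, 5/4, 11/5, 6)
obs 5: x=3 → posterior Dirichlet(12, 5/4, 11/5, 7)
obs 6: x=0 → posterior Dirichlet(13, 5/4, 11/5, 7)
obs 7: x=2 → posterior Dirichlet(13, 5/4, 16/5, 7)

140/489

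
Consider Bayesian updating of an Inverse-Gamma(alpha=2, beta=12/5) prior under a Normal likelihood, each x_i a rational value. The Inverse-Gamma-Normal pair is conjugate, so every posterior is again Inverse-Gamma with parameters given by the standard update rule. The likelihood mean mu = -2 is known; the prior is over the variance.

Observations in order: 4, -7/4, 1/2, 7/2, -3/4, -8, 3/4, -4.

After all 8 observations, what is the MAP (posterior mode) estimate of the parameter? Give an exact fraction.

10119/1120

obs 1: x=4 → posterior Inverse-Gamma(5/2, 102/5)
obs 2: x=-7/4 → posterior Inverse-Gamma(3, 3269/160)
obs 3: x=1/2 → posterior Inverse-Gamma(7/2, 3769/160)
obs 4: x=7/2 → posterior Inverse-Gamma(4, 6189/160)
obs 5: x=-3/4 → posterior Inverse-Gamma(9/2, 3157/80)
obs 6: x=-8 → posterior Inverse-Gamma(5, 4597/80)
obs 7: x=3/4 → posterior Inverse-Gamma(11/2, 9799/160)
obs 8: x=-4 → posterior Inverse-Gamma(6, 10119/160)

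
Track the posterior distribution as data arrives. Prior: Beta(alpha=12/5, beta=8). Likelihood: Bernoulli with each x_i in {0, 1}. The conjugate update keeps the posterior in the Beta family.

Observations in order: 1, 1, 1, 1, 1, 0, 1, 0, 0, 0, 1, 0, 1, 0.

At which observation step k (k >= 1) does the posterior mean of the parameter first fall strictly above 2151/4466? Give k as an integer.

k = 7

obs 1: x=1 → posterior Beta(17/5, 8)
obs 2: x=1 → posterior Beta(22/5, 8)
obs 3: x=1 → posterior Beta(27/5, 8)
obs 4: x=1 → posterior Beta(32/5, 8)
obs 5: x=1 → posterior Beta(37/5, 8)
obs 6: x=0 → posterior Beta(37/5, 9)
obs 7: x=1 → posterior Beta(42/5, 9)
obs 8: x=0 → posterior Beta(42/5, 10)
obs 9: x=0 → posterior Beta(42/5, 11)
obs 10: x=0 → posterior Beta(42/5, 12)
obs 11: x=1 → posterior Beta(47/5, 12)
obs 12: x=0 → posterior Beta(47/5, 13)
obs 13: x=1 → posterior Beta(52/5, 13)
obs 14: x=0 → posterior Beta(52/5, 14)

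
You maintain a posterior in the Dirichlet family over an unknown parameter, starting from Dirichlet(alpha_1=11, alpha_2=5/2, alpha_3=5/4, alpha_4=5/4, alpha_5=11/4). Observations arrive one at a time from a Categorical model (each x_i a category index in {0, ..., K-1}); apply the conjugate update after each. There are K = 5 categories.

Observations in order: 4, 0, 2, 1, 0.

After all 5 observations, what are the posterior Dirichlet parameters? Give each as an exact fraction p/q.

obs 1: x=4 → posterior Dirichlet(11, 5/2, 5/4, 5/4, 15/4)
obs 2: x=0 → posterior Dirichlet(12, 5/2, 5/4, 5/4, 15/4)
obs 3: x=2 → posterior Dirichlet(12, 5/2, 9/4, 5/4, 15/4)
obs 4: x=1 → posterior Dirichlet(12, 7/2, 9/4, 5/4, 15/4)
obs 5: x=0 → posterior Dirichlet(13, 7/2, 9/4, 5/4, 15/4)

alpha_1=13, alpha_2=7/2, alpha_3=9/4, alpha_4=5/4, alpha_5=15/4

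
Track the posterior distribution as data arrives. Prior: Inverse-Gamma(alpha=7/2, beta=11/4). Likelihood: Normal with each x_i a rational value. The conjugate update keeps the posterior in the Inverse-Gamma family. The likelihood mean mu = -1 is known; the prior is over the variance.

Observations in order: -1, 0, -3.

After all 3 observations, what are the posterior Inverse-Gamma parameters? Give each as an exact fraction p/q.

obs 1: x=-1 → posterior Inverse-Gamma(4, 11/4)
obs 2: x=0 → posterior Inverse-Gamma(9/2, 13/4)
obs 3: x=-3 → posterior Inverse-Gamma(5, 21/4)

alpha=5, beta=21/4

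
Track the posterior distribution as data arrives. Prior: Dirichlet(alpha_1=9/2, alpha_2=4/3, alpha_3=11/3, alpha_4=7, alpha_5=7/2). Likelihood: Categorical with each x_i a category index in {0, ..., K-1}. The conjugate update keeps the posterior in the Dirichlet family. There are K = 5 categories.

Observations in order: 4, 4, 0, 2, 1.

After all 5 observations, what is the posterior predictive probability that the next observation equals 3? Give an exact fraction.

7/25

obs 1: x=4 → posterior Dirichlet(9/2, 4/3, 11/3, 7, 9/2)
obs 2: x=4 → posterior Dirichlet(9/2, 4/3, 11/3, 7, 11/2)
obs 3: x=0 → posterior Dirichlet(11/2, 4/3, 11/3, 7, 11/2)
obs 4: x=2 → posterior Dirichlet(11/2, 4/3, 14/3, 7, 11/2)
obs 5: x=1 → posterior Dirichlet(11/2, 7/3, 14/3, 7, 11/2)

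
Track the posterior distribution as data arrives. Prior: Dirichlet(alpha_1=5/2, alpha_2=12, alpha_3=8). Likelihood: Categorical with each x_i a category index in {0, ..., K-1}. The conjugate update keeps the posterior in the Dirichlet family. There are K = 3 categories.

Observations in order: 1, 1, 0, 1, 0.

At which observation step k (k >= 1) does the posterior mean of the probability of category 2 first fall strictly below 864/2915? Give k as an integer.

k = 5

obs 1: x=1 → posterior Dirichlet(5/2, 13, 8)
obs 2: x=1 → posterior Dirichlet(5/2, 14, 8)
obs 3: x=0 → posterior Dirichlet(7/2, 14, 8)
obs 4: x=1 → posterior Dirichlet(7/2, 15, 8)
obs 5: x=0 → posterior Dirichlet(9/2, 15, 8)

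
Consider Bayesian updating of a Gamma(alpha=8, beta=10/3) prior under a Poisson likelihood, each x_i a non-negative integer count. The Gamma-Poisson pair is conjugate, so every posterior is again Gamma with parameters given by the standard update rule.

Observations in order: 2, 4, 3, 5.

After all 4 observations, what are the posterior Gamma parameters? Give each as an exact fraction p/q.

alpha=22, beta=22/3

obs 1: x=2 → posterior Gamma(10, 13/3)
obs 2: x=4 → posterior Gamma(14, 16/3)
obs 3: x=3 → posterior Gamma(17, 19/3)
obs 4: x=5 → posterior Gamma(22, 22/3)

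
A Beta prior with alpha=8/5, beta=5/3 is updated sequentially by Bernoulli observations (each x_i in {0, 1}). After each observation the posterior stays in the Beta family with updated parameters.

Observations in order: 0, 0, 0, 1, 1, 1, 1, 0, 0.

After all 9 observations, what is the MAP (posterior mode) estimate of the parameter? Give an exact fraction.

69/154

obs 1: x=0 → posterior Beta(8/5, 8/3)
obs 2: x=0 → posterior Beta(8/5, 11/3)
obs 3: x=0 → posterior Beta(8/5, 14/3)
obs 4: x=1 → posterior Beta(13/5, 14/3)
obs 5: x=1 → posterior Beta(18/5, 14/3)
obs 6: x=1 → posterior Beta(23/5, 14/3)
obs 7: x=1 → posterior Beta(28/5, 14/3)
obs 8: x=0 → posterior Beta(28/5, 17/3)
obs 9: x=0 → posterior Beta(28/5, 20/3)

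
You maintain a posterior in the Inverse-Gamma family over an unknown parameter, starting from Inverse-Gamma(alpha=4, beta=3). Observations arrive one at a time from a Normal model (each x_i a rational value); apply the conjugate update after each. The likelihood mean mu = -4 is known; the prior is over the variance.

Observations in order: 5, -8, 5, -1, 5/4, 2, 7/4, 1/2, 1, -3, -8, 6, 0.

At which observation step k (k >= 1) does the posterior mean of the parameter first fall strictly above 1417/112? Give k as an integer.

obs 1: x=5 → posterior Inverse-Gamma(9/2, 87/2)
obs 2: x=-8 → posterior Inverse-Gamma(5, 103/2)
obs 3: x=5 → posterior Inverse-Gamma(11/2, 92)
obs 4: x=-1 → posterior Inverse-Gamma(6, 193/2)
obs 5: x=5/4 → posterior Inverse-Gamma(13/2, 3529/32)
obs 6: x=2 → posterior Inverse-Gamma(7, 4105/32)
obs 7: x=7/4 → posterior Inverse-Gamma(15/2, 2317/16)
obs 8: x=1/2 → posterior Inverse-Gamma(8, 2479/16)
obs 9: x=1 → posterior Inverse-Gamma(17/2, 2679/16)
obs 10: x=-3 → posterior Inverse-Gamma(9, 2687/16)
obs 11: x=-8 → posterior Inverse-Gamma(19/2, 2815/16)
obs 12: x=6 → posterior Inverse-Gamma(10, 3615/16)
obs 13: x=0 → posterior Inverse-Gamma(21/2, 3743/16)

k = 2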